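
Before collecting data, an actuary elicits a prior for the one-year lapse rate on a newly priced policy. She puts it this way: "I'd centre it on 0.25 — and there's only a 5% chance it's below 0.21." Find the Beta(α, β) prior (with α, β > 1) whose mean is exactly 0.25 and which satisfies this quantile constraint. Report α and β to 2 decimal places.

α ≈ 75.36, β ≈ 226.07

With mean 0.25 fixed, write α = 0.25s, β = 0.75s where s = α+β.
Need P(θ < 0.21) = 0.05 under Beta(0.25s, 0.75s). Normal approximation: (q−m)/√(m(1−m)/s) ≈ z_{0.05} = -1.64, so s ≈ 0.25·0.75·(-1.64)²/(0.21−0.25)² = 317.1.
At s = 317.1: P(θ<0.21) ≈ 0.046. Adjusting to match 0.05 gives s ≈ 301.42.
So α = 0.25·301.42 ≈ 75.36, β = 0.75·301.42 ≈ 226.07.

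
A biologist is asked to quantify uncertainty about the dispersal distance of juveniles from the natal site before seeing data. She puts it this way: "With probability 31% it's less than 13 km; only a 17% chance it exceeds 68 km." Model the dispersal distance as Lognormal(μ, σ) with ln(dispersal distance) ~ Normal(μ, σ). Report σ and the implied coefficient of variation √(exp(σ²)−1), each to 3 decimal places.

σ ≈ 1.141, CV ≈ 1.636

If T ~ Lognormal(μ,σ) then ln T ~ Normal(μ,σ), so the p-quantile of ln T is μ + z_p·σ.
ln(13) = 2.565 and ln(68) = 4.22; z_{0.31} = -0.4959, z_{0.83} = 0.9542.
σ = (4.22 − 2.565)/(0.9542 − (-0.4959)) = 1.141.
μ = 2.565 − (-0.4959)·1.141 = 3.131.
CV = √(exp(σ²)−1) = √(exp(1.3020)−1) = 1.636.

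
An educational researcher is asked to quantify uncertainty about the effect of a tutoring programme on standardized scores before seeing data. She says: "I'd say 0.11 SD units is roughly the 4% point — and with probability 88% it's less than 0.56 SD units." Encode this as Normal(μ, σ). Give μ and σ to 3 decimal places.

μ = 0.379, σ = 0.154

For Normal(μ,σ), the p-quantile is μ + z_p·σ. Here z_{0.04} = -1.751, z_{0.88} = 1.175.
So 0.11 = μ − 1.751σ and 0.56 = μ + 1.175σ.
Subtracting: σ = (0.56 − 0.11)/(1.175 − (-1.751)) = 0.154.
Then μ = 0.11 − (-1.751)·0.154 = 0.379.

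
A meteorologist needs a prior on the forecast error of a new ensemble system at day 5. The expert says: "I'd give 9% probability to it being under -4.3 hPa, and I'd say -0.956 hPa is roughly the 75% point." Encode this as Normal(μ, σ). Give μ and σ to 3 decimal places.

The p-quantile of Normal(μ,σ) is μ + z_p·σ, with z_{0.09} = -1.341 and z_{0.75} = 0.6745.
Eliminate σ: μ = (z₂·x₁ − z₁·x₂)/(z₂ − z₁) = (0.6745·-4.3 − (-1.341)·-0.956)/2.015 = -2.075.
Then σ = (x₂ − x₁)/(z₂ − z₁) = (-0.956 − -4.3)/2.015 = 1.659.

μ = -2.075, σ = 1.659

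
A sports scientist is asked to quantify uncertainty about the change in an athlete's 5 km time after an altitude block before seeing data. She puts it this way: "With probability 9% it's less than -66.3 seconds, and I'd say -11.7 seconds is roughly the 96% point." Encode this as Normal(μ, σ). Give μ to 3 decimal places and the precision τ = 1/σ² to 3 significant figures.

μ = -42.620, τ = 0.00321

The p-quantile of Normal(μ,σ) is μ + z_p·σ, with z_{0.09} = -1.341 and z_{0.96} = 1.751.
Eliminate σ: μ = (z₂·x₁ − z₁·x₂)/(z₂ − z₁) = (1.751·-66.3 − (-1.341)·-11.7)/3.091 = -42.620.
Then σ = (x₂ − x₁)/(z₂ − z₁) = (-11.7 − -66.3)/3.091 = 17.662.
Precision τ = 1/σ² = 1/17.66² = 0.00321.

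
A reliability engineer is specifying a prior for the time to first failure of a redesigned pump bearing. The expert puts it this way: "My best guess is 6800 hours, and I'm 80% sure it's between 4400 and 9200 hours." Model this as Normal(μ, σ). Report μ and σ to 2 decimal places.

μ = 6800.00, σ = 1872.73

A symmetric 80% interval runs μ ± z·σ with z = 1.282.
Half-width = 2400, so σ = 2400/1.282 = 1872.73.
μ is the stated best guess, 6800.00.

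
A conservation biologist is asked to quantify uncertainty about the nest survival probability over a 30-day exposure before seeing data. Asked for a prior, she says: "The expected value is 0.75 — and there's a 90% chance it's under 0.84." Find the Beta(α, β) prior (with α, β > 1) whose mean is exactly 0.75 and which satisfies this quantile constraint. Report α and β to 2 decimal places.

With mean 0.75 fixed, write α = 0.75s, β = 0.25s where s = α+β.
Need P(θ < 0.84) = 0.9 under Beta(0.75s, 0.25s). Normal approximation: (q−m)/√(m(1−m)/s) ≈ z_{0.9} = 1.28, so s ≈ 0.75·0.25·(1.28)²/(0.84−0.75)² = 38.0.
At s = 38.0: P(θ<0.84) ≈ 0.911. Adjusting to match 0.9 gives s ≈ 34.70.
So α = 0.75·34.70 ≈ 26.03, β = 0.25·34.70 ≈ 8.68.

α ≈ 26.03, β ≈ 8.68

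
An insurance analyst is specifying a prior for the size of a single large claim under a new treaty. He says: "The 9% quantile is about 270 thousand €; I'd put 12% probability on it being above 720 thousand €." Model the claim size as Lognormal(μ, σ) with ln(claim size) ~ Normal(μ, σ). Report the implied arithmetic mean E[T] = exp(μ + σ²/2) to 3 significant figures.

If T ~ Lognormal(μ,σ) then ln T ~ Normal(μ,σ), so the p-quantile of ln T is μ + z_p·σ.
ln(270) = 5.598 and ln(720) = 6.579; z_{0.09} = -1.341, z_{0.88} = 1.175.
σ = (6.579 − 5.598)/(1.175 − (-1.341)) = 0.390.
μ = 5.598 − (-1.341)·0.390 = 6.121.
E[T] = exp(μ + σ²/2) = exp(6.121 + 0.0760) = 491 thousand €.

E[T] ≈ 491 thousand €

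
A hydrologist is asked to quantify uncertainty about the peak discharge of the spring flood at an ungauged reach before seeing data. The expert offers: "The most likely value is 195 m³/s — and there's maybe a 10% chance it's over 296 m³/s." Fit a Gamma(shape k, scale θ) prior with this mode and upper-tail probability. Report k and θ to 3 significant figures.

Gamma(k,θ) with k>1 has mode (k−1)θ, so θ = 195/(k−1).
Need P(X < 296) = 0.9 with θ tied to k this way. Start at k = 2, θ = 195: P(X<296) ≈ 0.448.
Too low — raise k to concentrate. Iterating converges to k ≈ 11.7.
Then θ = 195/(11.7−1) ≈ 18.2.

k ≈ 11.7, θ ≈ 18.2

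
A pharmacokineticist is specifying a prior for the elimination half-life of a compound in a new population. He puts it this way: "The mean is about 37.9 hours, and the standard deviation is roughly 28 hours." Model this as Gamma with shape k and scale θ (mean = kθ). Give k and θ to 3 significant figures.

For Gamma(k, scale θ): mean = kθ, variance = kθ², so CV = 1/√k.
CV = SD/mean = 28/37.9 = 0.7388, hence k = 1/CV² = 1.83.
Then θ = mean/k = 37.9/1.83 = 20.7.

k ≈ 1.83, θ ≈ 20.7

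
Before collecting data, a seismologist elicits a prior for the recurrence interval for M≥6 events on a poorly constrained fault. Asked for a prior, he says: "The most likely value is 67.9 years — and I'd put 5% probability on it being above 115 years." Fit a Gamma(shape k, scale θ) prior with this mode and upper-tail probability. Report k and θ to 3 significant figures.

k ≈ 11.1, θ ≈ 6.75

Gamma(k,θ) with k>1 has mode (k−1)θ, so θ = 67.9/(k−1).
Need P(X < 115) = 0.95 with θ tied to k this way. Start at k = 2, θ = 67.9: P(X<115) ≈ 0.505.
Too low — raise k to concentrate. Iterating converges to k ≈ 11.1.
Then θ = 67.9/(11.1−1) ≈ 6.75.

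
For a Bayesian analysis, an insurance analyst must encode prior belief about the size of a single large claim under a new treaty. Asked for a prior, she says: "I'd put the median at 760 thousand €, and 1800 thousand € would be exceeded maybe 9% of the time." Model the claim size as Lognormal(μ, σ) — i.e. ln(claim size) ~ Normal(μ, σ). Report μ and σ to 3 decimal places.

If T ~ Lognormal(μ,σ) then ln T ~ Normal(μ,σ), so the p-quantile of ln T is μ + z_p·σ.
ln(760) = 6.633 and ln(1800) = 7.496; z_{0.5} = 0, z_{0.91} = 1.341.
σ = (7.496 − 6.633)/(1.341 − (0)) = 0.643.
μ = 6.633 − (0)·0.643 = 6.633.

μ ≈ 6.633, σ ≈ 0.643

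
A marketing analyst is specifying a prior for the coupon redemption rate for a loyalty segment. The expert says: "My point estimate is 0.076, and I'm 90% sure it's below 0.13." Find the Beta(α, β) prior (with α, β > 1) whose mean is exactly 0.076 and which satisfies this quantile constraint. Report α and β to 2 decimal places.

α ≈ 3.28, β ≈ 39.86

With mean 0.076 fixed, write α = 0.076s, β = 0.924s where s = α+β.
Need P(θ < 0.13) = 0.9 under Beta(0.076s, 0.924s). Normal approximation: (q−m)/√(m(1−m)/s) ≈ z_{0.9} = 1.28, so s ≈ 0.076·0.924·(1.28)²/(0.13−0.076)² = 39.6.
At s = 39.6: P(θ<0.13) ≈ 0.893. Adjusting to match 0.9 gives s ≈ 43.14.
So α = 0.076·43.14 ≈ 3.28, β = 0.924·43.14 ≈ 39.86.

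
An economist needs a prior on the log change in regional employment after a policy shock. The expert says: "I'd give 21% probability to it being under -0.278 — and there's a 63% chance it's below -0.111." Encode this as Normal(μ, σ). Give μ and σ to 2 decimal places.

μ = -0.16, σ = 0.15

The p-quantile of Normal(μ,σ) is μ + z_p·σ, with z_{0.21} = -0.8064 and z_{0.63} = 0.3319.
Eliminate σ: μ = (z₂·x₁ − z₁·x₂)/(z₂ − z₁) = (0.3319·-0.278 − (-0.8064)·-0.111)/1.138 = -0.16.
Then σ = (x₂ − x₁)/(z₂ − z₁) = (-0.111 − -0.278)/1.138 = 0.15.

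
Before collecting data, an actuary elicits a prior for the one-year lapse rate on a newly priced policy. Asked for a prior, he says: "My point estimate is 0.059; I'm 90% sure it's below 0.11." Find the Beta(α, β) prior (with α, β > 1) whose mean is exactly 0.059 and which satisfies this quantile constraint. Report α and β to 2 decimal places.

α ≈ 2.26, β ≈ 36.03

With mean 0.059 fixed, write α = 0.059s, β = 0.941s where s = α+β.
Need P(θ < 0.11) = 0.9 under Beta(0.059s, 0.941s). Normal approximation: (q−m)/√(m(1−m)/s) ≈ z_{0.9} = 1.28, so s ≈ 0.059·0.941·(1.28)²/(0.11−0.059)² = 35.1.
At s = 35.1: P(θ<0.11) ≈ 0.893. Adjusting to match 0.9 gives s ≈ 38.29.
So α = 0.059·38.29 ≈ 2.26, β = 0.941·38.29 ≈ 36.03.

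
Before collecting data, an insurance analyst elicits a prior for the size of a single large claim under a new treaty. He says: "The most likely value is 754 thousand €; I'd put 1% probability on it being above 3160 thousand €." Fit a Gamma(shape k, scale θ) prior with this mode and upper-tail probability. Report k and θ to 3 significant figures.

Gamma(k,θ) with k>1 has mode (k−1)θ, so θ = 754/(k−1).
Need P(X < 3160) = 0.99 with θ tied to k this way. Start at k = 2, θ = 754: P(X<3160) ≈ 0.921.
Too low — raise k to concentrate. Iterating converges to k ≈ 3.01.
Then θ = 754/(3.01−1) ≈ 375.

k ≈ 3.01, θ ≈ 375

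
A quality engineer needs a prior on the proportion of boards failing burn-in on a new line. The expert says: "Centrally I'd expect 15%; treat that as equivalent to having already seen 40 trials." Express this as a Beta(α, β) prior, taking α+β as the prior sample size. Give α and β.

Under the effective-sample-size interpretation, Beta(α, β) has prior mean α/(α+β) and prior sample size α+β.
So α+β = 40 and α/(α+β) = 0.15, giving α = 0.15·40 = 6 and β = 40 − 6 = 34.

α = 6, β = 34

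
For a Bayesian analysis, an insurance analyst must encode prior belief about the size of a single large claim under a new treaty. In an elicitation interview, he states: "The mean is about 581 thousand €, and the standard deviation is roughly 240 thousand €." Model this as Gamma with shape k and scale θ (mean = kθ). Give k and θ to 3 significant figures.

For Gamma(k, scale θ): mean = kθ, variance = kθ², so CV = 1/√k.
CV = SD/mean = 240/581 = 0.4131, hence k = 1/CV² = 5.86.
Then θ = mean/k = 581/5.86 = 99.1.

k ≈ 5.86, θ ≈ 99.1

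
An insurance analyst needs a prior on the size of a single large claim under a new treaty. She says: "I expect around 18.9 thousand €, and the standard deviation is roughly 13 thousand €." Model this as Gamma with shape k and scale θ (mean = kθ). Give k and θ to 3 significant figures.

k ≈ 2.11, θ ≈ 8.94

For Gamma(k, scale θ): mean = kθ, variance = kθ², so CV = 1/√k.
CV = SD/mean = 13/18.9 = 0.6878, hence k = 1/CV² = 2.11.
Then θ = mean/k = 18.9/2.11 = 8.94.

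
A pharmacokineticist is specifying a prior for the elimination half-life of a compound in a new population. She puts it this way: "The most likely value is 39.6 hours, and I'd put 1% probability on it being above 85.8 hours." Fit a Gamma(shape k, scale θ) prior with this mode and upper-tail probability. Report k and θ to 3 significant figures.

Gamma(k,θ) with k>1 has mode (k−1)θ, so θ = 39.6/(k−1).
Need P(X < 85.8) = 0.99 with θ tied to k this way. Start at k = 2, θ = 39.6: P(X<85.8) ≈ 0.637.
Too low — raise k to concentrate. Iterating converges to k ≈ 9.09.
Then θ = 39.6/(9.09−1) ≈ 4.9.

k ≈ 9.09, θ ≈ 4.9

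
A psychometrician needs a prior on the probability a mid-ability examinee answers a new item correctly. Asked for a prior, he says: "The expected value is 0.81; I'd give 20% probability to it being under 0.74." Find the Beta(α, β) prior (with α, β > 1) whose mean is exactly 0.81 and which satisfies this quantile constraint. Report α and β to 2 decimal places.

α ≈ 16.02, β ≈ 3.76

With mean 0.81 fixed, write α = 0.81s, β = 0.19s where s = α+β.
Need P(θ < 0.74) = 0.2 under Beta(0.81s, 0.19s). Normal approximation: (q−m)/√(m(1−m)/s) ≈ z_{0.2} = -0.842, so s ≈ 0.81·0.19·(-0.842)²/(0.74−0.81)² = 22.2.
At s = 22.2: P(θ<0.74) ≈ 0.189. Adjusting to match 0.2 gives s ≈ 19.77.
So α = 0.81·19.77 ≈ 16.02, β = 0.19·19.77 ≈ 3.76.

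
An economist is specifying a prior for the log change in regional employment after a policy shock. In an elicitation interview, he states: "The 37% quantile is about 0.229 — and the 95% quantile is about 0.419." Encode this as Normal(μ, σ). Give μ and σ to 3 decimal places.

μ = 0.261, σ = 0.096

The p-quantile of Normal(μ,σ) is μ + z_p·σ, with z_{0.37} = -0.3319 and z_{0.95} = 1.645.
Eliminate σ: μ = (z₂·x₁ − z₁·x₂)/(z₂ − z₁) = (1.645·0.229 − (-0.3319)·0.419)/1.977 = 0.261.
Then σ = (x₂ − x₁)/(z₂ − z₁) = (0.419 − 0.229)/1.977 = 0.096.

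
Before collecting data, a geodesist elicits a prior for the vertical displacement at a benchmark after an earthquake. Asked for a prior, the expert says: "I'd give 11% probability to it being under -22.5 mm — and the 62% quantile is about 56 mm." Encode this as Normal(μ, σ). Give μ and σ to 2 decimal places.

The p-quantile of Normal(μ,σ) is μ + z_p·σ, with z_{0.11} = -1.227 and z_{0.62} = 0.3055.
Eliminate σ: μ = (z₂·x₁ − z₁·x₂)/(z₂ − z₁) = (0.3055·-22.5 − (-1.227)·56)/1.532 = 40.35.
Then σ = (x₂ − x₁)/(z₂ − z₁) = (56 − -22.5)/1.532 = 51.24.

μ = 40.35, σ = 51.24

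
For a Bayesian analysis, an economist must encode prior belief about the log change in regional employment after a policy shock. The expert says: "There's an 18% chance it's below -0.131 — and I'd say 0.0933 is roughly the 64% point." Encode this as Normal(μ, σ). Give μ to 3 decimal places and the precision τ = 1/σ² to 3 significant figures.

The p-quantile of Normal(μ,σ) is μ + z_p·σ, with z_{0.18} = -0.9154 and z_{0.64} = 0.3585.
Eliminate σ: μ = (z₂·x₁ − z₁·x₂)/(z₂ − z₁) = (0.3585·-0.131 − (-0.9154)·0.0933)/1.274 = 0.030.
Then σ = (x₂ − x₁)/(z₂ − z₁) = (0.0933 − -0.131)/1.274 = 0.176.
Precision τ = 1/σ² = 1/0.1761² = 32.3.

μ = 0.030, τ = 32.3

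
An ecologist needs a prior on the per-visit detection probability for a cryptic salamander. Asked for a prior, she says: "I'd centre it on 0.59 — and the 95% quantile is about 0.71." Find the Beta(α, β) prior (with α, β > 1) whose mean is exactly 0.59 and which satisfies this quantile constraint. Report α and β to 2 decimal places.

α ≈ 25.23, β ≈ 17.53

With mean 0.59 fixed, write α = 0.59s, β = 0.41s where s = α+β.
Need P(θ < 0.71) = 0.95 under Beta(0.59s, 0.41s). Normal approximation: (q−m)/√(m(1−m)/s) ≈ z_{0.95} = 1.64, so s ≈ 0.59·0.41·(1.64)²/(0.71−0.59)² = 45.4.
At s = 45.4: P(θ<0.71) ≈ 0.955. Adjusting to match 0.95 gives s ≈ 42.76.
So α = 0.59·42.76 ≈ 25.23, β = 0.41·42.76 ≈ 17.53.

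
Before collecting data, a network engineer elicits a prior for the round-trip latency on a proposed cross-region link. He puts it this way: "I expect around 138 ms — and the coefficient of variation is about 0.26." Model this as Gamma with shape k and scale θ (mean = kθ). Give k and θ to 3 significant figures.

For Gamma(k, scale θ): mean = kθ, variance = kθ², so CV = 1/√k.
CV = 0.26, hence k = 1/CV² = 14.8.
Then θ = mean/k = 138/14.8 = 9.33.

k ≈ 14.8, θ ≈ 9.33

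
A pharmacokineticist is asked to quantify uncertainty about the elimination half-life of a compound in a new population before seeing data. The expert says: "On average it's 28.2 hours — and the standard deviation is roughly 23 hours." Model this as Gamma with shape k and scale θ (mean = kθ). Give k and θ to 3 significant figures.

For Gamma(k, scale θ): mean = kθ, variance = kθ², so CV = 1/√k.
CV = SD/mean = 23/28.2 = 0.8156, hence k = 1/CV² = 1.5.
Then θ = mean/k = 28.2/1.5 = 18.8.

k ≈ 1.5, θ ≈ 18.8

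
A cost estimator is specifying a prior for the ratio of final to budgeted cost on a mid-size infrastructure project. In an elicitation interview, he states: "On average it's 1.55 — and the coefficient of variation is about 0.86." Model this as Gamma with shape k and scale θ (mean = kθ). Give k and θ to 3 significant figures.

k ≈ 1.35, θ ≈ 1.15

For Gamma(k, scale θ): mean = kθ, variance = kθ², so CV = 1/√k.
CV = 0.86, hence k = 1/CV² = 1.35.
Then θ = mean/k = 1.55/1.35 = 1.15.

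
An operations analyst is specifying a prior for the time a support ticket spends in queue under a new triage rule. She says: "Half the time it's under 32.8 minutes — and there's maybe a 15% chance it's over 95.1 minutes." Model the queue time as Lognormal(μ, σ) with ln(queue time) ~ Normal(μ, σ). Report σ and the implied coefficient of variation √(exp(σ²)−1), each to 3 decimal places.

σ ≈ 1.027, CV ≈ 1.368

If T ~ Lognormal(μ,σ) then ln T ~ Normal(μ,σ), so the p-quantile of ln T is μ + z_p·σ.
ln(32.8) = 3.49 and ln(95.1) = 4.555; z_{0.5} = 0, z_{0.85} = 1.036.
σ = (4.555 − 3.49)/(1.036 − (0)) = 1.027.
μ = 3.49 − (0)·1.027 = 3.490.
CV = √(exp(σ²)−1) = √(exp(1.0549)−1) = 1.368.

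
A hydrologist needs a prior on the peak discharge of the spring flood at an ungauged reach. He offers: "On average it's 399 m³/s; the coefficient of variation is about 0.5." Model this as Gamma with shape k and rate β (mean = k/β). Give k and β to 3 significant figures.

k ≈ 4, β ≈ 0.01

For Gamma(k, rate β): mean = k/β, variance = k/β², so CV = 1/√k.
CV = 0.5, hence k = 1/CV² = 4.
Then β = k/mean = 4/399 = 0.01.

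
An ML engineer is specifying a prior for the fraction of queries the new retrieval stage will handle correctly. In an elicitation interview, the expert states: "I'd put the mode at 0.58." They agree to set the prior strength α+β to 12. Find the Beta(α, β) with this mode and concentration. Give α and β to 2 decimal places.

For α,β > 1 the Beta mode is (α−1)/(α+β−2). With α+β = 12, the mode is (α−1)/10.
Set (α−1)/10 = 0.58 → α = 1 + 0.58·10 = 6.80.
β = 12 − α = 5.20.

α = 6.80, β = 5.20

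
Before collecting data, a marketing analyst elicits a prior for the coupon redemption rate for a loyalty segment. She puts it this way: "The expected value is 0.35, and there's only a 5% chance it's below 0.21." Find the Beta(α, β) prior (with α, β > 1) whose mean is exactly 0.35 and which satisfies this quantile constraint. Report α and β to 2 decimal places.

α ≈ 9.73, β ≈ 18.07

With mean 0.35 fixed, write α = 0.35s, β = 0.65s where s = α+β.
Need P(θ < 0.21) = 0.05 under Beta(0.35s, 0.65s). Normal approximation: (q−m)/√(m(1−m)/s) ≈ z_{0.05} = -1.64, so s ≈ 0.35·0.65·(-1.64)²/(0.21−0.35)² = 31.4.
At s = 31.4: P(θ<0.21) ≈ 0.040. Adjusting to match 0.05 gives s ≈ 27.80.
So α = 0.35·27.80 ≈ 9.73, β = 0.65·27.80 ≈ 18.07.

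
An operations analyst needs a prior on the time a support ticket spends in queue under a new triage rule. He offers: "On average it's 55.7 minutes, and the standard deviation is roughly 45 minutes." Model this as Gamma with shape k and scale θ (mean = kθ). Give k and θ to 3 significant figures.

For Gamma(k, scale θ): mean = kθ, variance = kθ², so CV = 1/√k.
CV = SD/mean = 45/55.7 = 0.8079, hence k = 1/CV² = 1.53.
Then θ = mean/k = 55.7/1.53 = 36.4.

k ≈ 1.53, θ ≈ 36.4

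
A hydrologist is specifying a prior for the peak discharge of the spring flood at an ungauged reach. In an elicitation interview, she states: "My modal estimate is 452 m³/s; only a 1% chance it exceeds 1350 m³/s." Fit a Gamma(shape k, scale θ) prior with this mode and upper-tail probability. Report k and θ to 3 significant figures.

Gamma(k,θ) with k>1 has mode (k−1)θ, so θ = 452/(k−1).
Need P(X < 1350) = 0.99 with θ tied to k this way. Start at k = 2, θ = 452: P(X<1350) ≈ 0.799.
Too low — raise k to concentrate. Iterating converges to k ≈ 4.76.
Then θ = 452/(4.76−1) ≈ 120.

k ≈ 4.76, θ ≈ 120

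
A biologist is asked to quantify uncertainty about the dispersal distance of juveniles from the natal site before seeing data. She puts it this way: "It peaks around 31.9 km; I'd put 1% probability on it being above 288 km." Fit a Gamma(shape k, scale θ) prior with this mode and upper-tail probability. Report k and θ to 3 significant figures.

Gamma(k,θ) with k>1 has mode (k−1)θ, so θ = 31.9/(k−1).
Need P(X < 288) = 0.99 with θ tied to k this way. Start at k = 2, θ = 31.9: P(X<288) ≈ 0.999.
Too high — lower k to spread out. Iterating converges to k ≈ 1.66.
Then θ = 31.9/(1.66−1) ≈ 48.

k ≈ 1.66, θ ≈ 48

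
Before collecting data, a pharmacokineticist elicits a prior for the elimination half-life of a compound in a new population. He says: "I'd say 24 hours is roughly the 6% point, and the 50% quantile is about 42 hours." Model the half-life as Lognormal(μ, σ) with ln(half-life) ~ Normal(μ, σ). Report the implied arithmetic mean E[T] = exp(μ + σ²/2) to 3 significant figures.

E[T] ≈ 44.8 hours

If T ~ Lognormal(μ,σ) then ln T ~ Normal(μ,σ), so the p-quantile of ln T is μ + z_p·σ.
ln(24) = 3.178 and ln(42) = 3.738; z_{0.06} = -1.555, z_{0.5} = 0.
σ = (3.738 − 3.178)/(0 − (-1.555)) = 0.360.
μ = 3.178 − (-1.555)·0.360 = 3.738.
E[T] = exp(μ + σ²/2) = exp(3.738 + 0.0648) = 44.8 hours.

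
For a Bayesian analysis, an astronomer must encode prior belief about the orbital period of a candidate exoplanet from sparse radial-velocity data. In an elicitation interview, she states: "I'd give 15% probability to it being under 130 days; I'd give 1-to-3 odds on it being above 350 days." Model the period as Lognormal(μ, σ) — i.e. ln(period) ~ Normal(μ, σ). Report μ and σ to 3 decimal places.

If T ~ Lognormal(μ,σ) then ln T ~ Normal(μ,σ), so the p-quantile of ln T is μ + z_p·σ.
ln(130) = 4.868 and ln(350) = 5.858; z_{0.15} = -1.036, z_{0.75} = 0.6745.
σ = (5.858 − 4.868)/(0.6745 − (-1.036)) = 0.579.
μ = 4.868 − (-1.036)·0.579 = 5.467.

μ ≈ 5.467, σ ≈ 0.579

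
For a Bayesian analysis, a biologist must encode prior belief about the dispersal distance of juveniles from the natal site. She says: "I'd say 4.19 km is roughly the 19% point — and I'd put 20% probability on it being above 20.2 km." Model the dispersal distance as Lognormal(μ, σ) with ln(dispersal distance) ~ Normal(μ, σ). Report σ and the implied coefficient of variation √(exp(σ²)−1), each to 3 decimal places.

σ ≈ 0.915, CV ≈ 1.144

If T ~ Lognormal(μ,σ) then ln T ~ Normal(μ,σ), so the p-quantile of ln T is μ + z_p·σ.
ln(4.19) = 1.433 and ln(20.2) = 3.006; z_{0.19} = -0.8779, z_{0.8} = 0.8416.
σ = (3.006 − 1.433)/(0.8416 − (-0.8779)) = 0.915.
μ = 1.433 − (-0.8779)·0.915 = 2.236.
CV = √(exp(σ²)−1) = √(exp(0.8368)−1) = 1.144.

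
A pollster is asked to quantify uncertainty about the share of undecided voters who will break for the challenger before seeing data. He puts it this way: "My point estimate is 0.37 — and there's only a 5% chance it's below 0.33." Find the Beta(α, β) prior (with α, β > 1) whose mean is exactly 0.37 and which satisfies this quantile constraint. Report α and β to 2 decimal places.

α ≈ 142.74, β ≈ 243.04

With mean 0.37 fixed, write α = 0.37s, β = 0.63s where s = α+β.
Need P(θ < 0.33) = 0.05 under Beta(0.37s, 0.63s). Normal approximation: (q−m)/√(m(1−m)/s) ≈ z_{0.05} = -1.64, so s ≈ 0.37·0.63·(-1.64)²/(0.33−0.37)² = 394.2.
At s = 394.2: P(θ<0.33) ≈ 0.048. Adjusting to match 0.05 gives s ≈ 385.79.
So α = 0.37·385.79 ≈ 142.74, β = 0.63·385.79 ≈ 243.04.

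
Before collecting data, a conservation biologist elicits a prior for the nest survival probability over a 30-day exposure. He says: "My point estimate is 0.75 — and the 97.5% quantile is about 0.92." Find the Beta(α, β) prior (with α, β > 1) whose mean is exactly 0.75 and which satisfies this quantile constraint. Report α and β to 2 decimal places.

α ≈ 12.42, β ≈ 4.14

With mean 0.75 fixed, write α = 0.75s, β = 0.25s where s = α+β.
Need P(θ < 0.92) = 0.975 under Beta(0.75s, 0.25s). Normal approximation: (q−m)/√(m(1−m)/s) ≈ z_{0.975} = 1.96, so s ≈ 0.75·0.25·(1.96)²/(0.92−0.75)² = 24.9.
At s = 24.9: P(θ<0.92) ≈ 0.993. Adjusting to match 0.975 gives s ≈ 16.56.
So α = 0.75·16.56 ≈ 12.42, β = 0.25·16.56 ≈ 4.14.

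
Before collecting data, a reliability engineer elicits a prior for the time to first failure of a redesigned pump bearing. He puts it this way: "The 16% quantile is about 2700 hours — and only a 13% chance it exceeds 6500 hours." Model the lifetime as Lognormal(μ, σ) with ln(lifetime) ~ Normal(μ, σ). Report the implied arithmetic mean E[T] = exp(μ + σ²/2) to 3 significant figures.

If T ~ Lognormal(μ,σ) then ln T ~ Normal(μ,σ), so the p-quantile of ln T is μ + z_p·σ.
ln(2700) = 7.901 and ln(6500) = 8.78; z_{0.16} = -0.9945, z_{0.87} = 1.126.
σ = (8.78 − 7.901)/(1.126 − (-0.9945)) = 0.414.
μ = 7.901 − (-0.9945)·0.414 = 8.313.
E[T] = exp(μ + σ²/2) = exp(8.313 + 0.0858) = 4440 hours.

E[T] ≈ 4440 hours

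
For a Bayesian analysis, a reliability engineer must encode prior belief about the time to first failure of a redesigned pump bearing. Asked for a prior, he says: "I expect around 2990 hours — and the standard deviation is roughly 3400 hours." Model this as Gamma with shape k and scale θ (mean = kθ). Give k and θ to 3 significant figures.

k ≈ 0.773, θ ≈ 3870

For Gamma(k, scale θ): mean = kθ, variance = kθ², so CV = 1/√k.
CV = SD/mean = 3400/2990 = 1.137, hence k = 1/CV² = 0.773.
Then θ = mean/k = 2990/0.773 = 3870.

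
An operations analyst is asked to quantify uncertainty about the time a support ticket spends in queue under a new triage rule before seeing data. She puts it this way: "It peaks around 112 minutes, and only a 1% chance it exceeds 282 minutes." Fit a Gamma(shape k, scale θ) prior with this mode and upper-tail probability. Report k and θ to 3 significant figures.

k ≈ 6.5, θ ≈ 20.4

Gamma(k,θ) with k>1 has mode (k−1)θ, so θ = 112/(k−1).
Need P(X < 282) = 0.99 with θ tied to k this way. Start at k = 2, θ = 112: P(X<282) ≈ 0.716.
Too low — raise k to concentrate. Iterating converges to k ≈ 6.5.
Then θ = 112/(6.5−1) ≈ 20.4.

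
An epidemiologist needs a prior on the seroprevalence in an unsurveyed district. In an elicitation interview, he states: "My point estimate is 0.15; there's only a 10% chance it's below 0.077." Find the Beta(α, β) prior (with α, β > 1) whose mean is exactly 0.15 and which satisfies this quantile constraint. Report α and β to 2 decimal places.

With mean 0.15 fixed, write α = 0.15s, β = 0.85s where s = α+β.
Need P(θ < 0.077) = 0.1 under Beta(0.15s, 0.85s). Normal approximation: (q−m)/√(m(1−m)/s) ≈ z_{0.1} = -1.28, so s ≈ 0.15·0.85·(-1.28)²/(0.077−0.15)² = 39.3.
At s = 39.3: P(θ<0.077) ≈ 0.078. Adjusting to match 0.1 gives s ≈ 33.15.
So α = 0.15·33.15 ≈ 4.97, β = 0.85·33.15 ≈ 28.18.

α ≈ 4.97, β ≈ 28.18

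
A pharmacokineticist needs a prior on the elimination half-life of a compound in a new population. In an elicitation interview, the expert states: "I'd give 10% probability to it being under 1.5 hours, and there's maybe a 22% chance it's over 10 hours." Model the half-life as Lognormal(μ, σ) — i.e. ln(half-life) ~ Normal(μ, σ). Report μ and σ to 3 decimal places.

μ ≈ 1.589, σ ≈ 0.924

If T ~ Lognormal(μ,σ) then ln T ~ Normal(μ,σ), so the p-quantile of ln T is μ + z_p·σ.
ln(1.5) = 0.4055 and ln(10) = 2.303; z_{0.1} = -1.282, z_{0.78} = 0.7722.
σ = (2.303 − 0.4055)/(0.7722 − (-1.282)) = 0.924.
μ = 0.4055 − (-1.282)·0.924 = 1.589.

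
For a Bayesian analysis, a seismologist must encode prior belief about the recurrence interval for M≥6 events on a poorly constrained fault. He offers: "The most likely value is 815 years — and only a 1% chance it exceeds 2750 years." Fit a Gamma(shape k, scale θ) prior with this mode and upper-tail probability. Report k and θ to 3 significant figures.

k ≈ 3.96, θ ≈ 276

Gamma(k,θ) with k>1 has mode (k−1)θ, so θ = 815/(k−1).
Need P(X < 2750) = 0.99 with θ tied to k this way. Start at k = 2, θ = 815: P(X<2750) ≈ 0.850.
Too low — raise k to concentrate. Iterating converges to k ≈ 3.96.
Then θ = 815/(3.96−1) ≈ 276.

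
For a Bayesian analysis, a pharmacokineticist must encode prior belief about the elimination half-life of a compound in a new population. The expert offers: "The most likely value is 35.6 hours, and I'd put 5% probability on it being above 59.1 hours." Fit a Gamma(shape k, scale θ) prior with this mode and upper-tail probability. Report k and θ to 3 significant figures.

k ≈ 11.9, θ ≈ 3.27

Gamma(k,θ) with k>1 has mode (k−1)θ, so θ = 35.6/(k−1).
Need P(X < 59.1) = 0.95 with θ tied to k this way. Start at k = 2, θ = 35.6: P(X<59.1) ≈ 0.494.
Too low — raise k to concentrate. Iterating converges to k ≈ 11.9.
Then θ = 35.6/(11.9−1) ≈ 3.27.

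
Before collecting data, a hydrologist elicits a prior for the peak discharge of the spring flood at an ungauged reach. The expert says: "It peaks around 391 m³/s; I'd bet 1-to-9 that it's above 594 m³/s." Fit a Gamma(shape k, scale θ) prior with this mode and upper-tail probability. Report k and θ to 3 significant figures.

Gamma(k,θ) with k>1 has mode (k−1)θ, so θ = 391/(k−1).
Need P(X < 594) = 0.9 with θ tied to k this way. Start at k = 2, θ = 391: P(X<594) ≈ 0.449.
Too low — raise k to concentrate. Iterating converges to k ≈ 11.7.
Then θ = 391/(11.7−1) ≈ 36.7.

k ≈ 11.7, θ ≈ 36.7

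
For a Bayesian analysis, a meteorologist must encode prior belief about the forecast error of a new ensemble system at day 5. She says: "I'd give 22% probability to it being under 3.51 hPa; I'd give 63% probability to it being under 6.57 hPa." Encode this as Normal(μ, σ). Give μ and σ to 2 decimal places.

μ = 5.65, σ = 2.77

For Normal(μ,σ), the p-quantile is μ + z_p·σ. Here z_{0.22} = -0.7722, z_{0.63} = 0.3319.
So 3.51 = μ − 0.7722σ and 6.57 = μ + 0.3319σ.
Subtracting: σ = (6.57 − 3.51)/(0.3319 − (-0.7722)) = 2.77.
Then μ = 3.51 − (-0.7722)·2.77 = 5.65.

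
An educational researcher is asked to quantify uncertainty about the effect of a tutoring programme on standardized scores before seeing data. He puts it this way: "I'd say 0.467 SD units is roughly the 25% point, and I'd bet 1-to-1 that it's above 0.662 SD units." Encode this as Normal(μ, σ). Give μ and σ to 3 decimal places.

μ = 0.662, σ = 0.289

The p-quantile of Normal(μ,σ) is μ + z_p·σ, with z_{0.25} = -0.6745 and z_{0.5} = 0.
Eliminate σ: μ = (z₂·x₁ − z₁·x₂)/(z₂ − z₁) = (0·0.467 − (-0.6745)·0.662)/0.6745 = 0.662.
Then σ = (x₂ − x₁)/(z₂ − z₁) = (0.662 − 0.467)/0.6745 = 0.289.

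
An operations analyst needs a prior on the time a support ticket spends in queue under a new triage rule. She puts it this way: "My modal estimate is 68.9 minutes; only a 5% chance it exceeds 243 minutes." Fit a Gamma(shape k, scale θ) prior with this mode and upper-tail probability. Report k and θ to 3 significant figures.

k ≈ 2.62, θ ≈ 42.4

Gamma(k,θ) with k>1 has mode (k−1)θ, so θ = 68.9/(k−1).
Need P(X < 243) = 0.95 with θ tied to k this way. Start at k = 2, θ = 68.9: P(X<243) ≈ 0.867.
Too low — raise k to concentrate. Iterating converges to k ≈ 2.62.
Then θ = 68.9/(2.62−1) ≈ 42.4.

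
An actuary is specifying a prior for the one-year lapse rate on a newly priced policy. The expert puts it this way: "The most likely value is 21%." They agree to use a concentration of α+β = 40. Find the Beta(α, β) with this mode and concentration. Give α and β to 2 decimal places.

For α,β > 1 the Beta mode is (α−1)/(α+β−2). With α+β = 40, the mode is (α−1)/38.
Set (α−1)/38 = 0.21 → α = 1 + 0.21·38 = 8.98.
β = 40 − α = 31.02.

α = 8.98, β = 31.02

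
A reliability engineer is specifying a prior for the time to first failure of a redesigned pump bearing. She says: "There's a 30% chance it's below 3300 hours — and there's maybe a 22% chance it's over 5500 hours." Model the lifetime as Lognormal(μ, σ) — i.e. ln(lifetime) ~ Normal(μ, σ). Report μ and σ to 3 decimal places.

If T ~ Lognormal(μ,σ) then ln T ~ Normal(μ,σ), so the p-quantile of ln T is μ + z_p·σ.
ln(3300) = 8.102 and ln(5500) = 8.613; z_{0.3} = -0.5244, z_{0.78} = 0.7722.
σ = (8.613 − 8.102)/(0.7722 − (-0.5244)) = 0.394.
μ = 8.102 − (-0.5244)·0.394 = 8.308.

μ ≈ 8.308, σ ≈ 0.394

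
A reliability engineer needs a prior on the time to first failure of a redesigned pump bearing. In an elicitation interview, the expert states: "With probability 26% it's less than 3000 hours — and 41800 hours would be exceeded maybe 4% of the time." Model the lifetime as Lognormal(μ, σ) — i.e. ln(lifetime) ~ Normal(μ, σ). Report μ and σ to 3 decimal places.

If T ~ Lognormal(μ,σ) then ln T ~ Normal(μ,σ), so the p-quantile of ln T is μ + z_p·σ.
ln(3000) = 8.006 and ln(41800) = 10.64; z_{0.26} = -0.6433, z_{0.96} = 1.751.
σ = (10.64 − 8.006)/(1.751 − (-0.6433)) = 1.100.
μ = 8.006 − (-0.6433)·1.100 = 8.714.

μ ≈ 8.714, σ ≈ 1.100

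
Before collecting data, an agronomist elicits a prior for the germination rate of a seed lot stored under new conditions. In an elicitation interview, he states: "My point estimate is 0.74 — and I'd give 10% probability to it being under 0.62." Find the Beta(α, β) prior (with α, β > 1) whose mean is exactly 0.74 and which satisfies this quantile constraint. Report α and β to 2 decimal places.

α ≈ 17.07, β ≈ 6.00

With mean 0.74 fixed, write α = 0.74s, β = 0.26s where s = α+β.
Need P(θ < 0.62) = 0.1 under Beta(0.74s, 0.26s). Normal approximation: (q−m)/√(m(1−m)/s) ≈ z_{0.1} = -1.28, so s ≈ 0.74·0.26·(-1.28)²/(0.62−0.74)² = 21.9.
At s = 21.9: P(θ<0.62) ≈ 0.105. Adjusting to match 0.1 gives s ≈ 23.07.
So α = 0.74·23.07 ≈ 17.07, β = 0.26·23.07 ≈ 6.00.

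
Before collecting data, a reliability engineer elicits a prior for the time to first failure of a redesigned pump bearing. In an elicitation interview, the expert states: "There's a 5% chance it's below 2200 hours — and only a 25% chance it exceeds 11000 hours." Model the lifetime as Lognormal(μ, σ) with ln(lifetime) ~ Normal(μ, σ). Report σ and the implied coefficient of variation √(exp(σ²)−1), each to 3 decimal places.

If T ~ Lognormal(μ,σ) then ln T ~ Normal(μ,σ), so the p-quantile of ln T is μ + z_p·σ.
ln(2200) = 7.696 and ln(11000) = 9.306; z_{0.05} = -1.645, z_{0.75} = 0.6745.
σ = (9.306 − 7.696)/(0.6745 − (-1.645)) = 0.694.
μ = 7.696 − (-1.645)·0.694 = 8.838.
CV = √(exp(σ²)−1) = √(exp(0.4815)−1) = 0.786.

σ ≈ 0.694, CV ≈ 0.786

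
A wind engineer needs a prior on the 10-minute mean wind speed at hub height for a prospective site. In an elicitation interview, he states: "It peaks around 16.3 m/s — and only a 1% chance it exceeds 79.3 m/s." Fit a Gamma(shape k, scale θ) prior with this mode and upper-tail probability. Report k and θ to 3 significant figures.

k ≈ 2.58, θ ≈ 10.3

Gamma(k,θ) with k>1 has mode (k−1)θ, so θ = 16.3/(k−1).
Need P(X < 79.3) = 0.99 with θ tied to k this way. Start at k = 2, θ = 16.3: P(X<79.3) ≈ 0.955.
Too low — raise k to concentrate. Iterating converges to k ≈ 2.58.
Then θ = 16.3/(2.58−1) ≈ 10.3.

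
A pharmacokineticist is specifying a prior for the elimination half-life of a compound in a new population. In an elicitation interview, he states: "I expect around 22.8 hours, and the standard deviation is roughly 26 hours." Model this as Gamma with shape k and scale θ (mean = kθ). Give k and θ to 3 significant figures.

k ≈ 0.769, θ ≈ 29.6

For Gamma(k, scale θ): mean = kθ, variance = kθ², so CV = 1/√k.
CV = SD/mean = 26/22.8 = 1.14, hence k = 1/CV² = 0.769.
Then θ = mean/k = 22.8/0.769 = 29.6.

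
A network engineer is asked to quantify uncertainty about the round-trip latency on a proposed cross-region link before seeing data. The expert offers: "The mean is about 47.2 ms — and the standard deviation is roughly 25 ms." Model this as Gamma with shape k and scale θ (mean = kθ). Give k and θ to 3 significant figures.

k ≈ 3.56, θ ≈ 13.2

For Gamma(k, scale θ): mean = kθ, variance = kθ², so CV = 1/√k.
CV = SD/mean = 25/47.2 = 0.5297, hence k = 1/CV² = 3.56.
Then θ = mean/k = 47.2/3.56 = 13.2.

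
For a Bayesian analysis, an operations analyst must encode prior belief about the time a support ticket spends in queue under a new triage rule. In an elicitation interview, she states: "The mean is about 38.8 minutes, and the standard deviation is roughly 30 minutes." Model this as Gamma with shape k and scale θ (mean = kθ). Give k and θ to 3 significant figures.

k ≈ 1.67, θ ≈ 23.2

For Gamma(k, scale θ): mean = kθ, variance = kθ², so CV = 1/√k.
CV = SD/mean = 30/38.8 = 0.7732, hence k = 1/CV² = 1.67.
Then θ = mean/k = 38.8/1.67 = 23.2.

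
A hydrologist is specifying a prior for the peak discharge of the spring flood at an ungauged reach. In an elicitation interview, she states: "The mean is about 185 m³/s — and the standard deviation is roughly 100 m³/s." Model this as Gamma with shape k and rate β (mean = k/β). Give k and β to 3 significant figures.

For Gamma(k, rate β): mean = k/β, variance = k/β², so CV = 1/√k.
CV = SD/mean = 100/185 = 0.5405, hence k = 1/CV² = 3.42.
Then β = k/mean = 3.42/185 = 0.0185.

k ≈ 3.42, β ≈ 0.0185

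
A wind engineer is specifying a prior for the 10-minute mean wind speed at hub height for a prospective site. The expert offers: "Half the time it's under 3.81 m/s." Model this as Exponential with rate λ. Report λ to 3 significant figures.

Exponential median = ln 2 / λ, so λ = ln 2 / 3.81 = 0.182.

λ ≈ 0.182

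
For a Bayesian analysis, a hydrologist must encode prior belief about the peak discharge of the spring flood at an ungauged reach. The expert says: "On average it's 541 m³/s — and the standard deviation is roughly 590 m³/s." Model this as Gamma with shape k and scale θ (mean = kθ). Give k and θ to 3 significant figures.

k ≈ 0.841, θ ≈ 643

For Gamma(k, scale θ): mean = kθ, variance = kθ², so CV = 1/√k.
CV = SD/mean = 590/541 = 1.091, hence k = 1/CV² = 0.841.
Then θ = mean/k = 541/0.841 = 643.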